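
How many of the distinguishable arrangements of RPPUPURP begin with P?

210

With the first slot taken by P, it remains to arrange the other 7 letters (RPUPURP).
Those 7 letters have P appearing 3 times, R appearing twice, and U appearing twice, giving (7)!/(3!·2!·2!) = 210.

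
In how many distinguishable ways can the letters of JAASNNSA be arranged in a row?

1680

Letter multiplicities in JAASNNSA: A×3, J×1, N×2, S×2.
Dividing 8! = 40320 by 3!·2!·2! = 24 for the repeated letters gives 1680.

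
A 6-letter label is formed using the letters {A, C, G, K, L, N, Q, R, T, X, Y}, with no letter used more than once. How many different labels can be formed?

332640

With no repetition, fill the 6 letters in order: 11 choices, then 10, down to 6.
That product is 11 × 10 × 9 × 8 × 7 × 6 = 332640.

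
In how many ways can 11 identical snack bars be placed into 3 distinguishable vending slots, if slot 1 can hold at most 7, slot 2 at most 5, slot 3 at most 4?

Without the upper bounds there are C(13,2) = 78 ways to split 11 among 3 vending slots.
Subtract solutions that violate a single cap (substitute x_i' = x_i − (cap_i+1)): x_1 ≥ 8 gives C(5,2) = 10; x_2 ≥ 6 gives C(7,2) = 21; x_3 ≥ 5 gives C(8,2) = 28. Together 59.
Add back pairs where two caps are both exceeded: 0 + 0 + 1 = 1.
By inclusion–exclusion the count is 78 − 59 + 1 = 20.

20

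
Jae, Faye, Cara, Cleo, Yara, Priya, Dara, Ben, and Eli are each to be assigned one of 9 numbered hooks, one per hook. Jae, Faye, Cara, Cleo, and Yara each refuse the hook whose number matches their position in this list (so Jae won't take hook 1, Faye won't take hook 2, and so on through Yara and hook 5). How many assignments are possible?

Let Aᵢ (for 1 ≤ i ≤ 5) be the placements that put person i in their forbidden hook. Any j of these fix j positions, leaving (9−j)! ways to fill the rest, and there are C(5,j) ways to pick which j.
By inclusion–exclusion, the number of valid placements is Σ_{j=0}^{5} (−1)^j C(5,j)·(9−j)!.
Computing: 362880 − 201600 + 50400 − 7200 + 600 − 24 = 205056.

205056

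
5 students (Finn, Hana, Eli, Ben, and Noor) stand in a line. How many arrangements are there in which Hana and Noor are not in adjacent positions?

72

There are 5! = 120 arrangements in all. If Hana and Noor are adjacent, merging them into one block gives 2·(4)! = 48 arrangements.
Complementary counting: 120 − 48 = 72.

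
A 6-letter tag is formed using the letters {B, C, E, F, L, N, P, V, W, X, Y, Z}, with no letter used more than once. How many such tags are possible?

665280

Choose and order 6 of the 12 symbols: the first letter has 12 options, the next 11, and so on down to 7.
That product is 12 × 11 × 10 × 9 × 8 × 7 = 665280.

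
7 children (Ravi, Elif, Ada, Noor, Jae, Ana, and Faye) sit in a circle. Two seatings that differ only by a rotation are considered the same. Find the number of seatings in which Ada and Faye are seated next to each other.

240

Treat {Ada, Faye} as one unit (2 internal orders) and seat the resulting 6 units around the table: (5)! circular arrangements.
So 2 × (5)! = 2 × 120 = 240.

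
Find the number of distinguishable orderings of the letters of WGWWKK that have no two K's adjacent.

There are 6!/(3!·2!) = 60 arrangements of WGWWKK in total.
If the two K's are adjacent, glue them into one block, leaving 5 items to arrange: (5)!/(3!) = 20 ways.
Subtracting, 60 − 20 = 40 arrangements keep the K's apart.

40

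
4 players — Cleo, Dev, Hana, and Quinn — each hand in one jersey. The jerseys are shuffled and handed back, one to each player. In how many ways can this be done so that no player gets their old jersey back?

9

Count assignments avoiding every fixed point. For any j of the 4 players fixed to their old jersey, the other 4−j can be arranged in (4−j)! ways.
By inclusion–exclusion this is Σ_{j=0}^{4} (−1)^j C(4,j)·(4−j)!.
Computing: 24 − 24 + 12 − 4 + 1 = 9.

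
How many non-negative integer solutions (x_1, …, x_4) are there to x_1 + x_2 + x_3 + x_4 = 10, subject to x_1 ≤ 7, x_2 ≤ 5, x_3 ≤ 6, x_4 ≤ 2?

Ignoring the caps, the number of non-negative solutions to x_1+…+x_4 = 10 is C(13,3) = 286.
Subtract solutions that violate a single cap (substitute x_i' = x_i − (cap_i+1)): x_1 ≥ 8 gives C(5,3) = 10; x_2 ≥ 6 gives C(7,3) = 35; x_3 ≥ 7 gives C(6,3) = 20; x_4 ≥ 3 gives C(10,3) = 120. Together 185.
Add back pairs where two caps are both exceeded: 0 + 0 + 0 + 0 + 4 + 1 = 5.
By inclusion–exclusion the count is 286 − 185 + 5 = 106.

106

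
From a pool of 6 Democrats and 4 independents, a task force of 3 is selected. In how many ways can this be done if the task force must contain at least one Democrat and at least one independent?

Unrestricted: C(10,3) = 120 ways to pick any 3 of the 10.
Selections missing a whole group: no Democrats → C(4,3) = 4; no independents → C(6,3) = 20.
Both groups omitted at once is impossible, so 120 − 24 = 96.

96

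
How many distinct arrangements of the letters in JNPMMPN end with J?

Fix J in the last position and arrange the remaining 6 letters.
Those 6 letters have M appearing twice, N appearing twice, and P appearing twice, giving (6)!/(2!·2!·2!) = 90.

90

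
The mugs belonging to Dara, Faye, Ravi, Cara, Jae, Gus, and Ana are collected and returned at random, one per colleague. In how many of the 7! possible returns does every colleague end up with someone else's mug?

Count assignments avoiding every fixed point. For any j of the 7 colleagues fixed to their own mug, the other 7−j can be arranged in (7−j)! ways.
By inclusion–exclusion this is Σ_{j=0}^{7} (−1)^j C(7,j)·(7−j)!.
Computing: 5040 − 5040 + 2520 − 840 + 210 − 42 + 7 − 1 = 1854.

1854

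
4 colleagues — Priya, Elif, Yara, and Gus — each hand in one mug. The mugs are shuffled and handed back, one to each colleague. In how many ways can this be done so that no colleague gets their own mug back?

9

Let Aᵢ be the assignments in which colleague i gets their own mug. We want the size of the complement of A₁∪…∪A_4.
By inclusion–exclusion this is Σ_{j=0}^{4} (−1)^j C(4,j)·(4−j)!.
Computing: 24 − 24 + 12 − 4 + 1 = 9.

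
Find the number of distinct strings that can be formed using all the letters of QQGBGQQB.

Letter multiplicities in QQGBGQQB: B×2, G×2, Q×4.
Dividing 8! = 40320 by 4!·2!·2! = 96 for the repeated letters gives 420.

420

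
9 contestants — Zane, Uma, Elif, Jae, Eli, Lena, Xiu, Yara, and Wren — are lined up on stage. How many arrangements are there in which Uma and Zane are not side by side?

Of the 9! = 362880 arrangements, those with Uma and Zane adjacent number 2 × 8! = 80640 (treat the pair as a block with 2 internal orders).
So 362880 − 80640 = 282240 arrangements keep them apart.

282240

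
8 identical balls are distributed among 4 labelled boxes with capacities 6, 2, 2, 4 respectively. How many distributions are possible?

By stars and bars, unrestricted non-negative solutions to x_1+…+x_4 = 8 number C(8+3,3) = 165.
Subtract solutions that violate a single cap (substitute x_i' = x_i − (cap_i+1)): x_1 ≥ 7 gives C(4,3) = 4; x_2 ≥ 3 gives C(8,3) = 56; x_3 ≥ 3 gives C(8,3) = 56; x_4 ≥ 5 gives C(6,3) = 20. Together 136.
Add back pairs where two caps are both exceeded: 0 + 0 + 0 + 10 + 1 + 1 = 12.
By inclusion–exclusion the count is 165 − 136 + 12 = 41.

41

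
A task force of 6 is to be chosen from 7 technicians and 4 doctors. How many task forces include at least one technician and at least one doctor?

With no constraint there are C(11,6) = 462 possible selections.
Subtract selections that omit an entire group: no technicians → C(4,6) = 0; no doctors → C(7,6) = 7.
Both groups omitted at once is impossible, so 462 − 7 = 455.

455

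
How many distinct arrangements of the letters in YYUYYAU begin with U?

With the first slot taken by U, it remains to arrange the other 6 letters (YYYYAU).
Those 6 letters have Y appearing 4 times, giving (6)!/(4!) = 30.

30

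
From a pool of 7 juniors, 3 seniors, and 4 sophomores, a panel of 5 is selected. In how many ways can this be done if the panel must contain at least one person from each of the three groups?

1288

Total 5-person selections from all 14: C(14,5) = 2002.
Selections missing a whole group: no juniors → C(7,5) = 21; no seniors → C(11,5) = 462; no sophomores → C(10,5) = 252.
Add back selections omitting two groups (i.e. drawn from a single group): C(7,5) + C(3,5) + C(4,5) = 21.
By inclusion–exclusion: 2002 − 735 + 21 = 1288.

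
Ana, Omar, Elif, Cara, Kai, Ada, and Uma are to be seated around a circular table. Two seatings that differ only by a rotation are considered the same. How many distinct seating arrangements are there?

Around a circle, 7 distinct people have 7!/7 = (6)! = 720 rotationally distinct seatings.

720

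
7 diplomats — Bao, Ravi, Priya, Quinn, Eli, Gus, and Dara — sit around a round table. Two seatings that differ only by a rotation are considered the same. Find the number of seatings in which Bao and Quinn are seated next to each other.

240

Glue Bao and Quinn into a block (2 internal orders). Seating 6 units around a circle gives (5)! arrangements.
So 2 × (5)! = 2 × 120 = 240.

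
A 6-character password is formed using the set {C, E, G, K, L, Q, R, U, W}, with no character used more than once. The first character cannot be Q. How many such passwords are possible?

53760

The first character has 9−1 = 8 choices (anything except Q).
The remaining 5 characters are filled from the other 8 symbols without repetition: 8 × 7 × 6 × 5 × 4 = 6720.
Total: 8 × 6720 = 53760.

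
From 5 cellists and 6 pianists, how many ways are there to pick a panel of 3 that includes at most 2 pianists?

Split by how many pianists are chosen (0 through 2).
Sum: C(6,0)·C(5,3) + C(6,1)·C(5,2) + C(6,2)·C(5,1) = 10 + 60 + 75 = 145.

145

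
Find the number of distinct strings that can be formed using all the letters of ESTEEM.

The 6 letters of ESTEEM have repeats: E appearing 3 times.
So there are 6! / (3!) = 120 distinguishable arrangements.

120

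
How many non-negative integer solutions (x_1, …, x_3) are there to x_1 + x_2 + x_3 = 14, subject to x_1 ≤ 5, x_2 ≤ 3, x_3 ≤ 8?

6

By stars and bars, unrestricted non-negative solutions to x_1+…+x_3 = 14 number C(14+2,2) = 120.
Subtract solutions that violate a single cap (substitute x_i' = x_i − (cap_i+1)): x_1 ≥ 6 gives C(10,2) = 45; x_2 ≥ 4 gives C(12,2) = 66; x_3 ≥ 9 gives C(7,2) = 21. Together 132.
Add back pairs where two caps are both exceeded: 15 + 0 + 3 = 18.
By inclusion–exclusion the count is 120 − 132 + 18 = 6.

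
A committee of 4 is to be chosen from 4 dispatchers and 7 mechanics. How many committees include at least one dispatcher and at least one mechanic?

Unrestricted: C(11,4) = 330 ways to pick any 4 of the 11.
Subtract selections that omit an entire group: no dispatchers → C(7,4) = 35; no mechanics → C(4,4) = 1.
Both groups omitted at once is impossible, so 330 − 36 = 294.

294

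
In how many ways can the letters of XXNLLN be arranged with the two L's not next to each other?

60

There are 6!/(2!·2!·2!) = 90 arrangements of XXNLLN in total.
If the two L's are adjacent, glue them into one block, leaving 5 items to arrange: (5)!/(2!·2!) = 30 ways.
Hence 90 − 30 = 60.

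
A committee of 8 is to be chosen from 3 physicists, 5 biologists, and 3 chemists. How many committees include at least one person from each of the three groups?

With no constraint there are C(11,8) = 165 possible selections.
Subtract selections that omit an entire group: no physicists → C(8,8) = 1; no biologists → C(6,8) = 0; no chemists → C(8,8) = 1.
Add back selections omitting two groups (i.e. drawn from a single group): C(3,8) + C(5,8) + C(3,8) = 0.
By inclusion–exclusion: 165 − 2 + 0 = 163.

163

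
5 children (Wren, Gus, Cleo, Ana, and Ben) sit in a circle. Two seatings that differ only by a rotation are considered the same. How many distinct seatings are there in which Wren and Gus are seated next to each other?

12

Glue Wren and Gus into a block (2 internal orders). Seating 4 units around a circle gives (3)! arrangements.
So 2 × (3)! = 2 × 6 = 12.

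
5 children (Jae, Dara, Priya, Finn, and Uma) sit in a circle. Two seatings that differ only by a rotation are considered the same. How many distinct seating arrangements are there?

Seat Jae anywhere (absorbing the rotational symmetry), then permute the other 4: (4)! = 24.

24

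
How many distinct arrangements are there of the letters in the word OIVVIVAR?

OIVVIVAR has 8 letters with I appearing twice and V appearing 3 times.
Dividing 8! = 40320 by 3!·2! = 12 for the repeated letters gives 3360.

3360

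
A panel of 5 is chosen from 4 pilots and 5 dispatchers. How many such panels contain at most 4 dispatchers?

Split by how many dispatchers are chosen (0 through 4).
Sum: C(5,0)·C(4,5) + C(5,1)·C(4,4) + C(5,2)·C(4,3) + C(5,3)·C(4,2) + C(5,4)·C(4,1) = 0 + 5 + 40 + 60 + 20 = 125.

125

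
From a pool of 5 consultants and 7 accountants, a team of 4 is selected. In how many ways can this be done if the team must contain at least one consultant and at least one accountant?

Unrestricted: C(12,4) = 495 ways to pick any 4 of the 12.
Selections missing a whole group: no consultants → C(7,4) = 35; no accountants → C(5,4) = 5.
Both groups omitted at once is impossible, so 495 − 40 = 455.

455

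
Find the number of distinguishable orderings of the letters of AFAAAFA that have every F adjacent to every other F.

Treat the 2 copies of F as a single block. The multiset to arrange is then {FF, A, A, A, A, A}, 6 items in all.
That gives (6)!/(5!) = 6 arrangements.

6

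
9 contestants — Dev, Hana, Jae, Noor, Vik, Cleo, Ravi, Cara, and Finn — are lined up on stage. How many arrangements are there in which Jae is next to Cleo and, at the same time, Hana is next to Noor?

20160

Treat {Jae,Cleo} as one block (2 orders) and {Hana,Noor} as another (2 orders).
That leaves 7 units to arrange: 2 × 2 × 7! = 4 × 5040 = 20160.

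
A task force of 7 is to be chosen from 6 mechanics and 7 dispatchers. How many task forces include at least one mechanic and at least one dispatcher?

Total 7-person selections from all 13: C(13,7) = 1716.
Subtract selections that omit an entire group: no mechanics → C(7,7) = 1; no dispatchers → C(6,7) = 0.
Both groups omitted at once is impossible, so 1716 − 1 = 1715.

1715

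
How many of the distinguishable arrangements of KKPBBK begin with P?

10

Fix P in the first position and arrange the remaining 5 letters.
Those 5 letters have B appearing twice and K appearing 3 times, giving (5)!/(3!·2!) = 10.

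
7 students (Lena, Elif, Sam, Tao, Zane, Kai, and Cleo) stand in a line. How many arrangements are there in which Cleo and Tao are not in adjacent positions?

3600

Of the 7! = 5040 arrangements, those with Cleo and Tao adjacent number 2 × 6! = 1440 (treat the pair as a block with 2 internal orders).
So 5040 − 1440 = 3600 arrangements keep them apart.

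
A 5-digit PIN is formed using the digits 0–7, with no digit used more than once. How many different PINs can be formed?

6720

Choose and order 5 of the 8 symbols: the first digit has 8 options, the next 7, and so on down to 4.
That product is 8 × 7 × 6 × 5 × 4 = 6720.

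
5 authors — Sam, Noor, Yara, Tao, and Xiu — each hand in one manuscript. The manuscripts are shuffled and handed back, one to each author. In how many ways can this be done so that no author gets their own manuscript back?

44

Count assignments avoiding every fixed point. For any j of the 5 authors fixed to their own manuscript, the other 5−j can be arranged in (5−j)! ways.
By inclusion–exclusion this is Σ_{j=0}^{5} (−1)^j C(5,j)·(5−j)!.
Computing: 120 − 120 + 60 − 20 + 5 − 1 = 44.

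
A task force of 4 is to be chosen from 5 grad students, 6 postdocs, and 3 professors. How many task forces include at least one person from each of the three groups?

495

Total 4-person selections from all 14: C(14,4) = 1001.
Subtract selections that omit an entire group: no grad students → C(9,4) = 126; no postdocs → C(8,4) = 70; no professors → C(11,4) = 330.
Add back selections omitting two groups (i.e. drawn from a single group): C(5,4) + C(6,4) + C(3,4) = 20.
By inclusion–exclusion: 1001 − 526 + 20 = 495.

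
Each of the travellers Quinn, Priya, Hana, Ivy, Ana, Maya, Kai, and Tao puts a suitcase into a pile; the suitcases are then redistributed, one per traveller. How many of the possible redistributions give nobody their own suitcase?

14833

Let Aᵢ be the assignments in which traveller i gets their own suitcase. We want the size of the complement of A₁∪…∪A_8.
By inclusion–exclusion this is Σ_{j=0}^{8} (−1)^j C(8,j)·(8−j)!.
Computing: 40320 − 40320 + 20160 − 6720 + 1680 − 336 + 56 − 8 + 1 = 14833.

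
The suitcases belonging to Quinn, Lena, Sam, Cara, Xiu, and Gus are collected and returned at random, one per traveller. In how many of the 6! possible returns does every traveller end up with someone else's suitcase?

Count assignments avoiding every fixed point. For any j of the 6 travellers fixed to their own suitcase, the other 6−j can be arranged in (6−j)! ways.
By inclusion–exclusion this is Σ_{j=0}^{6} (−1)^j C(6,j)·(6−j)!.
Computing: 720 − 720 + 360 − 120 + 30 − 6 + 1 = 265.

265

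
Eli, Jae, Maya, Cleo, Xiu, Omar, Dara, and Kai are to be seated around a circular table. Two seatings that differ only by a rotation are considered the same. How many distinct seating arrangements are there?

Around a circle, 8 distinct people have 8!/8 = (7)! = 5040 rotationally distinct seatings.

5040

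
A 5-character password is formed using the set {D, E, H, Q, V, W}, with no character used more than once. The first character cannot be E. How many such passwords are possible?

The first character has 6−1 = 5 choices (anything except E).
The remaining 4 characters are filled from the other 5 symbols without repetition: 5 × 4 × 3 × 2 = 120.
Total: 5 × 120 = 600.

600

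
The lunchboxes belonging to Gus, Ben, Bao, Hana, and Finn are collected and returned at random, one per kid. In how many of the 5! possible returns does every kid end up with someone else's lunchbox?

44

Count assignments avoiding every fixed point. For any j of the 5 kids fixed to their own lunchbox, the other 5−j can be arranged in (5−j)! ways.
By inclusion–exclusion this is Σ_{j=0}^{5} (−1)^j C(5,j)·(5−j)!.
Computing: 120 − 120 + 60 − 20 + 5 − 1 = 44.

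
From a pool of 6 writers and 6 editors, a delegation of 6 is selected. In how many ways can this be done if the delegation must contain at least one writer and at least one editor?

922

Unrestricted: C(12,6) = 924 ways to pick any 6 of the 12.
Selections missing a whole group: no writers → C(6,6) = 1; no editors → C(6,6) = 1.
Both groups omitted at once is impossible, so 924 − 2 = 922.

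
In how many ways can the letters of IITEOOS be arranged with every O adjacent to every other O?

360

Treat the 2 copies of O as a single block. The multiset to arrange is then {OO, E, I, I, S, T}, 6 items in all.
That gives (6)!/(2!) = 360 arrangements.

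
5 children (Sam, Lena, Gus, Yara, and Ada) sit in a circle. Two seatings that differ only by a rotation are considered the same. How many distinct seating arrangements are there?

Around a circle, 5 distinct people have 5!/5 = (4)! = 24 rotationally distinct seatings.

24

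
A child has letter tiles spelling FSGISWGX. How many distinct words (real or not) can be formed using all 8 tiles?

The 8 letters of FSGISWGX have repeats: G appearing twice and S appearing twice.
Dividing 8! = 40320 by 2!·2! = 4 for the repeated letters gives 10080.

10080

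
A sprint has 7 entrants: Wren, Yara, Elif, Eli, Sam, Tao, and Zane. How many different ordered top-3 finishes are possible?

This is an ordered selection of 3 from 7: P(7,3).
That gives 7 × 6 × 5 = 210.

210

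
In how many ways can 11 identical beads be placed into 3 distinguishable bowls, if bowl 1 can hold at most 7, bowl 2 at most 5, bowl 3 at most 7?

Ignoring the caps, the number of non-negative solutions to x_1+…+x_3 = 11 is C(13,2) = 78.
Subtract solutions that violate a single cap (substitute x_i' = x_i − (cap_i+1)): x_1 ≥ 8 gives C(5,2) = 10; x_2 ≥ 6 gives C(7,2) = 21; x_3 ≥ 8 gives C(5,2) = 10. Together 41.
No two caps can be exceeded simultaneously, so the pair terms are all 0.
By inclusion–exclusion the count is 78 − 41 + 0 = 37.

37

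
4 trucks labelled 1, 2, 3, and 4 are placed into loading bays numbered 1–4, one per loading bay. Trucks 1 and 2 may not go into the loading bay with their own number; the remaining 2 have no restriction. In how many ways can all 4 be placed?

14

Let Aᵢ (for i ∈ {1, 2}) be the placements that put truck i in its forbidden loading bay. Any j of these fix j positions, leaving (4−j)! ways to fill the rest, and there are C(2,j) ways to pick which j.
By inclusion–exclusion, the number of valid placements is Σ_{j=0}^{2} (−1)^j C(2,j)·(4−j)!.
Computing: 24 − 12 + 2 = 14.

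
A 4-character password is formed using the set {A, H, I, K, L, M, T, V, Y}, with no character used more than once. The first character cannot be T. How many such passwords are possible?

The first character has 9−1 = 8 choices (anything except T).
The remaining 3 characters are filled from the other 8 symbols without repetition: 8 × 7 × 6 = 336.
Total: 8 × 336 = 2688.

2688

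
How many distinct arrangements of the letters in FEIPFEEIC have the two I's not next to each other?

11760

Total arrangements of FEIPFEEIC: 9!/(3!·2!·2!) = 15120.
If the two I's are adjacent, glue them into one block, leaving 8 items to arrange: (8)!/(3!·2!) = 3360 ways.
Hence 15120 − 3360 = 11760.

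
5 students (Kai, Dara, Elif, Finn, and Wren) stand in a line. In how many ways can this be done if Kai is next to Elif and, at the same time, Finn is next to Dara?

Treat {Kai,Elif} as one block (2 orders) and {Finn,Dara} as another (2 orders).
That leaves 3 units to arrange: 2 × 2 × 3! = 4 × 6 = 24.

24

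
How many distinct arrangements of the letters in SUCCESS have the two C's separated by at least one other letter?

300

Total arrangements of SUCCESS: 7!/(3!·2!) = 420.
Arrangements with the C's together: treat CC as one letter, giving (6)!/(3!) = 120.
Hence 420 − 120 = 300.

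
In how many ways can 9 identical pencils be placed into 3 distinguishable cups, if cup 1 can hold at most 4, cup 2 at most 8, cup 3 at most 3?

19

Without the upper bounds there are C(11,2) = 55 ways to split 9 among 3 cups.
Subtract solutions that violate a single cap (substitute x_i' = x_i − (cap_i+1)): x_1 ≥ 5 gives C(6,2) = 15; x_2 ≥ 9 gives C(2,2) = 1; x_3 ≥ 4 gives C(7,2) = 21. Together 37.
Add back pairs where two caps are both exceeded: 0 + 1 + 0 = 1.
By inclusion–exclusion the count is 55 − 37 + 1 = 19.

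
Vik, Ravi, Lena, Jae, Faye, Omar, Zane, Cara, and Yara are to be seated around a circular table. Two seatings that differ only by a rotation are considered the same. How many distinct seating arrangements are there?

40320

Seat Vik anywhere (absorbing the rotational symmetry), then permute the other 8: (8)! = 40320.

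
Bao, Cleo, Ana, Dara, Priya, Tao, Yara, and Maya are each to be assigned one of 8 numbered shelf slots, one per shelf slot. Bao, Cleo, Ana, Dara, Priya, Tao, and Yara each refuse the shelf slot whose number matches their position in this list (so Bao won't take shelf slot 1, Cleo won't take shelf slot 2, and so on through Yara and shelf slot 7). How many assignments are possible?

16687

Let Aᵢ (for 1 ≤ i ≤ 7) be the placements that put person i in their forbidden shelf slot. Any j of these fix j positions, leaving (8−j)! ways to fill the rest, and there are C(7,j) ways to pick which j.
By inclusion–exclusion, the number of valid placements is Σ_{j=0}^{7} (−1)^j C(7,j)·(8−j)!.
Computing: 40320 − 35280 + 15120 − 4200 + 840 − 126 + 14 − 1 = 16687.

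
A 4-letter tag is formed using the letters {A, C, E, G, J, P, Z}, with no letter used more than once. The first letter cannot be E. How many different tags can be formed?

The first letter has 7−1 = 6 choices (anything except E).
The remaining 3 letters are filled from the other 6 symbols without repetition: 6 × 5 × 4 = 120.
Total: 6 × 120 = 720.

720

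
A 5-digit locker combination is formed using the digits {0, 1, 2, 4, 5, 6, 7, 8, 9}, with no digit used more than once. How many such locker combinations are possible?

15120

This is a permutation of 5 out of 9: P(9,5) = 9!/4!.
9 × 8 × 7 × 6 × 5 = 15120.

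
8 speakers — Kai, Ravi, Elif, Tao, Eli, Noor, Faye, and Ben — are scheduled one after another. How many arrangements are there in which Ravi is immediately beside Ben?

10080

Place the 6 others and the Ravi-Ben pair as 7 objects in a line; the pair has 2 internal arrangements.
That gives 2 × 7! = 2 × 5040 = 10080.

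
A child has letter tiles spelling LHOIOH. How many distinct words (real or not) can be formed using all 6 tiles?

Letter multiplicities in LHOIOH: H×2, I×1, L×1, O×2.
Dividing 6! = 720 by 2!·2! = 4 for the repeated letters gives 180.

180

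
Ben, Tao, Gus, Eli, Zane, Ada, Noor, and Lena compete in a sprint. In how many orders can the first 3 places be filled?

There are 8 choices for 1st place, 7 for 2nd, and 6 for 3rd.
That gives 8 × 7 × 6 = 336.

336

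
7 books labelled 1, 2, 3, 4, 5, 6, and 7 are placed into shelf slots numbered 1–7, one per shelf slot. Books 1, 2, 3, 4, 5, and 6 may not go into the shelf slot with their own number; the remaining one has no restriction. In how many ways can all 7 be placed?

Let Aᵢ (for 1 ≤ i ≤ 6) be the placements that put book i in its forbidden shelf slot. Any j of these fix j positions, leaving (7−j)! ways to fill the rest, and there are C(6,j) ways to pick which j.
By inclusion–exclusion, the number of valid placements is Σ_{j=0}^{6} (−1)^j C(6,j)·(7−j)!.
Computing: 5040 − 4320 + 1800 − 480 + 90 − 12 + 1 = 2119.

2119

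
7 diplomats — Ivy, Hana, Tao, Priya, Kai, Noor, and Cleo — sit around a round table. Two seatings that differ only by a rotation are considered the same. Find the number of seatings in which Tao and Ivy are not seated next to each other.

All circular seatings of 7 people number (6)! = 720.
Seatings with Tao beside Ivy: treat them as a block with 2 internal orders, giving 2 × (5)! = 240.
Subtracting, 720 − 240 = 480.

480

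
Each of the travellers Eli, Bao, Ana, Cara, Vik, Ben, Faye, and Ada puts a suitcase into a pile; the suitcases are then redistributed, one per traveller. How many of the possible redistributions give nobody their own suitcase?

Let Aᵢ be the assignments in which traveller i gets their own suitcase. We want the size of the complement of A₁∪…∪A_8.
By inclusion–exclusion this is Σ_{j=0}^{8} (−1)^j C(8,j)·(8−j)!.
Computing: 40320 − 40320 + 20160 − 6720 + 1680 − 336 + 56 − 8 + 1 = 14833.

14833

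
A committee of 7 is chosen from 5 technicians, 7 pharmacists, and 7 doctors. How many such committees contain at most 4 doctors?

Split by how many doctors are chosen (0 through 4).
Sum: C(7,0)·C(12,7) + C(7,1)·C(12,6) + C(7,2)·C(12,5) + C(7,3)·C(12,4) + C(7,4)·C(12,3) = 792 + 6468 + 16632 + 17325 + 7700 = 48917.

48917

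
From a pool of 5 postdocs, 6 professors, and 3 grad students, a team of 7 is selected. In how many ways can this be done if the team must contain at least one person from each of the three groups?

Unrestricted: C(14,7) = 3432 ways to pick any 7 of the 14.
Subtract selections that omit an entire group: no postdocs → C(9,7) = 36; no professors → C(8,7) = 8; no grad students → C(11,7) = 330.
Add back selections omitting two groups (i.e. drawn from a single group): C(5,7) + C(6,7) + C(3,7) = 0.
By inclusion–exclusion: 3432 − 374 + 0 = 3058.

3058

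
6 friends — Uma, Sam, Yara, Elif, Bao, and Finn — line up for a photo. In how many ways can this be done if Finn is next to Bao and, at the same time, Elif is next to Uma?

96

Treat {Finn,Bao} as one block (2 orders) and {Elif,Uma} as another (2 orders).
That leaves 4 units to arrange: 2 × 2 × 4! = 4 × 24 = 96.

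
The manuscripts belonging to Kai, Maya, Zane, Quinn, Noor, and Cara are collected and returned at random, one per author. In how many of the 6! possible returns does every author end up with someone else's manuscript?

265

Let Aᵢ be the assignments in which author i gets their own manuscript. We want the size of the complement of A₁∪…∪A_6.
By inclusion–exclusion this is Σ_{j=0}^{6} (−1)^j C(6,j)·(6−j)!.
Computing: 720 − 720 + 360 − 120 + 30 − 6 + 1 = 265.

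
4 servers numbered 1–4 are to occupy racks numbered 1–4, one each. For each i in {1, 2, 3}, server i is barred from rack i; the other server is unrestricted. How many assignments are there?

Let Aᵢ (for i ∈ {1, 2, 3}) be the placements that put server i in its forbidden rack. Any j of these fix j positions, leaving (4−j)! ways to fill the rest, and there are C(3,j) ways to pick which j.
By inclusion–exclusion, the number of valid placements is Σ_{j=0}^{3} (−1)^j C(3,j)·(4−j)!.
Computing: 24 − 18 + 6 − 1 = 11.

11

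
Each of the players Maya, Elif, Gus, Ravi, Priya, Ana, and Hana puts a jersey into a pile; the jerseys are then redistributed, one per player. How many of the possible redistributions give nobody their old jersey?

Count assignments avoiding every fixed point. For any j of the 7 players fixed to their old jersey, the other 7−j can be arranged in (7−j)! ways.
By inclusion–exclusion this is Σ_{j=0}^{7} (−1)^j C(7,j)·(7−j)!.
Computing: 5040 − 5040 + 2520 − 840 + 210 − 42 + 7 − 1 = 1854.

1854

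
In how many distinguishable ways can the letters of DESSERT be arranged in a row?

1260

The 7 letters of DESSERT have repeats: E appearing twice and S appearing twice.
So there are 7! / (2!·2!) = 1260 distinguishable arrangements.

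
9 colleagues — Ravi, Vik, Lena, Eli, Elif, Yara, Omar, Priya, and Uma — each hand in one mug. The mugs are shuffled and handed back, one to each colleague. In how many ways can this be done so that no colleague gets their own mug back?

This is the derangement count D_9: permutations of 9 items with no fixed point.
By inclusion–exclusion this is Σ_{j=0}^{9} (−1)^j C(9,j)·(9−j)!.
Computing: 362880 − 362880 + 181440 − 60480 + 15120 − 3024 + 504 − 72 + 9 − 1 = 133496.

133496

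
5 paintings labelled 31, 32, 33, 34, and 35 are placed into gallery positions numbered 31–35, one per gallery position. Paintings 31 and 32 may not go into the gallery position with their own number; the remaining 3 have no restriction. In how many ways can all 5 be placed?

Let Aᵢ (for i ∈ {31, 32}) be the placements that put painting i in its forbidden gallery position. Any j of these fix j positions, leaving (5−j)! ways to fill the rest, and there are C(2,j) ways to pick which j.
By inclusion–exclusion, the number of valid placements is Σ_{j=0}^{2} (−1)^j C(2,j)·(5−j)!.
Computing: 120 − 48 + 6 = 78.

78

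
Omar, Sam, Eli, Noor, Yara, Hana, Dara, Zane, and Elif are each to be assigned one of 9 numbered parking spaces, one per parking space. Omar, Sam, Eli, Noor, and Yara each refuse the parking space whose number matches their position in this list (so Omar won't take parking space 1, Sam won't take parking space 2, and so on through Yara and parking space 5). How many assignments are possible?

205056

Let Aᵢ (for 1 ≤ i ≤ 5) be the placements that put person i in their forbidden parking space. Any j of these fix j positions, leaving (9−j)! ways to fill the rest, and there are C(5,j) ways to pick which j.
By inclusion–exclusion, the number of valid placements is Σ_{j=0}^{5} (−1)^j C(5,j)·(9−j)!.
Computing: 362880 − 201600 + 50400 − 7200 + 600 − 24 = 205056.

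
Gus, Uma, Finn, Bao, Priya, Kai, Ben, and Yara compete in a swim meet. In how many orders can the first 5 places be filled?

There are 8 choices for 1st place, 7 for 2nd, and so on down to 4 for position 5.
That gives 8 × 7 × 6 × 5 × 4 = 6720.

6720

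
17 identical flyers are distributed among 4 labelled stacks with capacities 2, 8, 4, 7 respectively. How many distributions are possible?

Ignoring the caps, the number of non-negative solutions to x_1+…+x_4 = 17 is C(20,3) = 1140.
Subtract solutions that violate a single cap (substitute x_i' = x_i − (cap_i+1)): x_1 ≥ 3 gives C(17,3) = 680; x_2 ≥ 9 gives C(11,3) = 165; x_3 ≥ 5 gives C(15,3) = 455; x_4 ≥ 8 gives C(12,3) = 220. Together 1520.
Add back pairs where two caps are both exceeded: 56 + 220 + 84 + 20 + 1 + 35 = 416.
Subtract triples: 1 + 0 + 4 + 0 = 5.
By inclusion–exclusion the count is 1140 − 1520 + 416 − 5 = 31.

31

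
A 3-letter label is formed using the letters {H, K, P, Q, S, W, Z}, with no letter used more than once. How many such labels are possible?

210

With no repetition, fill the 3 letters in order: 7 choices, then 6, down to 5.
That product is 7 × 6 × 5 = 210.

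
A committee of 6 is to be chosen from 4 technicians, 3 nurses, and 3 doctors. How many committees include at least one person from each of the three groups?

With no constraint there are C(10,6) = 210 possible selections.
Selections missing a whole group: no technicians → C(6,6) = 1; no nurses → C(7,6) = 7; no doctors → C(7,6) = 7.
Add back selections omitting two groups (i.e. drawn from a single group): C(4,6) + C(3,6) + C(3,6) = 0.
By inclusion–exclusion: 210 − 15 + 0 = 195.

195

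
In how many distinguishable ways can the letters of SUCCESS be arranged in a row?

SUCCESS has 7 letters with C appearing twice and S appearing 3 times.
So there are 7! / (3!·2!) = 420 distinguishable arrangements.

420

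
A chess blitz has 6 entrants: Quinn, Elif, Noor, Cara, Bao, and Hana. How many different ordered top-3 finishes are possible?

There are 6 choices for 1st place, 5 for 2nd, and 4 for 3rd.
That gives 6 × 5 × 4 = 120.

120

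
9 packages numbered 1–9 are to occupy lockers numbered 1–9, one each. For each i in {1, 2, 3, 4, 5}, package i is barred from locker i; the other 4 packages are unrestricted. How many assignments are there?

Let Aᵢ (for 1 ≤ i ≤ 5) be the placements that put package i in its forbidden locker. Any j of these fix j positions, leaving (9−j)! ways to fill the rest, and there are C(5,j) ways to pick which j.
By inclusion–exclusion, the number of valid placements is Σ_{j=0}^{5} (−1)^j C(5,j)·(9−j)!.
Computing: 362880 − 201600 + 50400 − 7200 + 600 − 24 = 205056.

205056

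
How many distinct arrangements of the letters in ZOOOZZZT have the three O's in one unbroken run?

30

Treat the 3 copies of O as a single block. The multiset to arrange is then {OOO, T, Z, Z, Z, Z}, 6 items in all.
That gives (6)!/(4!) = 30 arrangements.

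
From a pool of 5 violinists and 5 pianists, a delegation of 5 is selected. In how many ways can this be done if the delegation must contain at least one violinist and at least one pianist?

Total 5-person selections from all 10: C(10,5) = 252.
Selections missing a whole group: no violinists → C(5,5) = 1; no pianists → C(5,5) = 1.
Both groups omitted at once is impossible, so 252 − 2 = 250.

250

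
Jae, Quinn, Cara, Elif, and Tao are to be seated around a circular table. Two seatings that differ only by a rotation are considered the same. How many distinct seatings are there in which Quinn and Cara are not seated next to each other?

Without the restriction there are (4)! = 24 seatings.
Seatings with Quinn beside Cara: treat them as a block with 2 internal orders, giving 2 × (3)! = 12.
Subtracting, 24 − 12 = 12.

12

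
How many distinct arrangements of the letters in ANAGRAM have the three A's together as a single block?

Treat the 3 copies of A as a single block. The multiset to arrange is then {AAA, G, M, N, R}, 5 items in all.
All 5 items are distinct, so there are (5)! = 120 arrangements.

120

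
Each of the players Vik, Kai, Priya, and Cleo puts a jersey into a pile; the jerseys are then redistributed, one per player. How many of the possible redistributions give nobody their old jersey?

9

Count assignments avoiding every fixed point. For any j of the 4 players fixed to their old jersey, the other 4−j can be arranged in (4−j)! ways.
By inclusion–exclusion this is Σ_{j=0}^{4} (−1)^j C(4,j)·(4−j)!.
Computing: 24 − 24 + 12 − 4 + 1 = 9.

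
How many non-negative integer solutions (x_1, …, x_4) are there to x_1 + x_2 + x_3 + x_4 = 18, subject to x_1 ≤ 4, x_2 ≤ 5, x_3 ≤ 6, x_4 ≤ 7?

Without the upper bounds there are C(21,3) = 1330 ways to split 18 among 4 variables.
Subtract solutions that violate a single cap (substitute x_i' = x_i − (cap_i+1)): x_1 ≥ 5 gives C(16,3) = 560; x_2 ≥ 6 gives C(15,3) = 455; x_3 ≥ 7 gives C(14,3) = 364; x_4 ≥ 8 gives C(13,3) = 286. Together 1665.
Add back pairs where two caps are both exceeded: 120 + 84 + 56 + 56 + 35 + 20 = 371.
Subtract triples: 1 + 0 + 0 + 0 = 1.
By inclusion–exclusion the count is 1330 − 1665 + 371 − 1 = 35.

35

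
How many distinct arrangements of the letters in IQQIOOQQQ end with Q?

420

Fix Q in the last position and arrange the remaining 8 letters.
Those 8 letters have I appearing twice, O appearing twice, and Q appearing 4 times, giving (8)!/(4!·2!·2!) = 420.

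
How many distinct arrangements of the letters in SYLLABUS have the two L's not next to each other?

Total arrangements of SYLLABUS: 8!/(2!·2!) = 10080.
If the two L's are adjacent, glue them into one block, leaving 7 items to arrange: (7)!/(2!) = 2520 ways.
Hence 10080 − 2520 = 7560.

7560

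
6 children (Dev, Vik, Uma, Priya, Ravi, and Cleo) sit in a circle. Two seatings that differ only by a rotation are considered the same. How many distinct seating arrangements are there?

120

Around a circle, 6 distinct people have 6!/6 = (5)! = 120 rotationally distinct seatings.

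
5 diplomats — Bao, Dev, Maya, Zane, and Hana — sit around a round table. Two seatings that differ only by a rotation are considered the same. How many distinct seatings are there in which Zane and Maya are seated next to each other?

12

Glue Zane and Maya into a block (2 internal orders). Seating 4 units around a circle gives (3)! arrangements.
So 2 × (3)! = 2 × 6 = 12.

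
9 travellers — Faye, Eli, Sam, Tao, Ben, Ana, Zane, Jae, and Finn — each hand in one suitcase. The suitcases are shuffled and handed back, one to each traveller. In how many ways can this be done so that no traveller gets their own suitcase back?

133496

This is the derangement count D_9: permutations of 9 items with no fixed point.
By inclusion–exclusion this is Σ_{j=0}^{9} (−1)^j C(9,j)·(9−j)!.
Computing: 362880 − 362880 + 181440 − 60480 + 15120 − 3024 + 504 − 72 + 9 − 1 = 133496.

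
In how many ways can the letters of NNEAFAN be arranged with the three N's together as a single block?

60

Treat the 3 copies of N as a single block. The multiset to arrange is then {NNN, A, A, E, F}, 5 items in all.
That gives (5)!/(2!) = 60 arrangements.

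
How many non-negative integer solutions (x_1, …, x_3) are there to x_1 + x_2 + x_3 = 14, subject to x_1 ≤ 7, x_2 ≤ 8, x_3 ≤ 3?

By stars and bars, unrestricted non-negative solutions to x_1+…+x_3 = 14 number C(14+2,2) = 120.
Subtract solutions that violate a single cap (substitute x_i' = x_i − (cap_i+1)): x_1 ≥ 8 gives C(8,2) = 28; x_2 ≥ 9 gives C(7,2) = 21; x_3 ≥ 4 gives C(12,2) = 66. Together 115.
Add back pairs where two caps are both exceeded: 0 + 6 + 3 = 9.
By inclusion–exclusion the count is 120 − 115 + 9 = 14.

14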